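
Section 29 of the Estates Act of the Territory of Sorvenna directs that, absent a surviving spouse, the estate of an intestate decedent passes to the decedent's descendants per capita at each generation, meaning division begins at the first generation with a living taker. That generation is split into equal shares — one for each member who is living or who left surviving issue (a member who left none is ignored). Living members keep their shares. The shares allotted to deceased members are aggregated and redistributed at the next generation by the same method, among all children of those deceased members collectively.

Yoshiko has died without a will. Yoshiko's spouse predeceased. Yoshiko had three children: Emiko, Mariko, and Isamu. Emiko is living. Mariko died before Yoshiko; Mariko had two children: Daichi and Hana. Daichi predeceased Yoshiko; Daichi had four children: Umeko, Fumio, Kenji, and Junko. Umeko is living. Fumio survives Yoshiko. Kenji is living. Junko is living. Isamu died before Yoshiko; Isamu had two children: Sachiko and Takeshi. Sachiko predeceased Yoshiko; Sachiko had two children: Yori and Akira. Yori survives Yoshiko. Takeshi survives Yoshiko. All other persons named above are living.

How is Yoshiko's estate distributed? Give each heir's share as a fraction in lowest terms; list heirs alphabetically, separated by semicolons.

There is no surviving spouse, so the entire estate passes to Yoshiko's descendants per capita at each generation.
At generation 1 (Emiko, Mariko, Isamu) there are 3 shares of (1)/3 = 1/3 each.
Living: Emiko — each takes 1/3.
Deceased: Mariko and Isamu. Their combined 2/3 is pooled and carried to generation 2.
At generation 2 (Daichi, Hana, Sachiko, Takeshi) there are 4 shares of (2/3)/4 = 1/6 each.
Living: Hana and Takeshi — each takes 1/6.
Deceased: Daichi and Sachiko. Their combined 1/3 is pooled and carried to generation 3.
At generation 3 (Umeko, Fumio, Kenji, Junko, Yori, Akira) there are 6 shares of (1/3)/6 = 1/18 each.
Living: Umeko, Fumio, Kenji, Junko, Yori, and Akira — each takes 1/18.

Akira 1/18; Emiko 1/3; Fumio 1/18; Hana 1/6; Junko 1/18; Kenji 1/18; Takeshi 1/6; Umeko 1/18; Yori 1/18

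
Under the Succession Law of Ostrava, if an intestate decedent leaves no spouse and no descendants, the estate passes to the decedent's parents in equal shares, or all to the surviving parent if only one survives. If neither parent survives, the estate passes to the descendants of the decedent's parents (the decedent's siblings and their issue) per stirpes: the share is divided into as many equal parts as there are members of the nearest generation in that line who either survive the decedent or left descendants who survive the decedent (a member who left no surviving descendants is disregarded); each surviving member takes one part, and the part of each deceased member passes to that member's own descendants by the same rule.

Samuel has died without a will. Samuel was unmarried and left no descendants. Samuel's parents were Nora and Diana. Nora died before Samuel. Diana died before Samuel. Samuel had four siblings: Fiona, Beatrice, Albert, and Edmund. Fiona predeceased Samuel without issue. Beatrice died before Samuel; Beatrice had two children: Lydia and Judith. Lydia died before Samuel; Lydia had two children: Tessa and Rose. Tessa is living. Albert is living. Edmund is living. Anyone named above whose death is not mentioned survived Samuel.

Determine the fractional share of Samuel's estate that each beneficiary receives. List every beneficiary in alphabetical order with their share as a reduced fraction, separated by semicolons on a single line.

Neither parent survives and there are no descendants, so the estate passes to Samuel's siblings and their issue per stirpes.
Fiona left no surviving issue, so that branch lapses and is disregarded.
The estate is divided into 3 equal shares of 1/3 among Beatrice, Albert, Edmund.
Beatrice predeceased; the 1/3 allotted to Beatrice's branch passes to Beatrice's issue by representation.
The 1/3 is divided into 2 equal shares of 1/6 among Lydia, Judith.
Lydia predeceased; the 1/6 allotted to Lydia's branch passes to Lydia's issue by representation.
The 1/6 is divided into 2 equal shares of 1/12 among Tessa, Rose.
Tessa is living and takes 1/12.
Rose is living and takes 1/12.
Judith is living and takes 1/6.
Albert is living and takes 1/3.
Edmund is living and takes 1/3.

Albert 1/3; Edmund 1/3; Judith 1/6; Rose 1/12; Tessa 1/12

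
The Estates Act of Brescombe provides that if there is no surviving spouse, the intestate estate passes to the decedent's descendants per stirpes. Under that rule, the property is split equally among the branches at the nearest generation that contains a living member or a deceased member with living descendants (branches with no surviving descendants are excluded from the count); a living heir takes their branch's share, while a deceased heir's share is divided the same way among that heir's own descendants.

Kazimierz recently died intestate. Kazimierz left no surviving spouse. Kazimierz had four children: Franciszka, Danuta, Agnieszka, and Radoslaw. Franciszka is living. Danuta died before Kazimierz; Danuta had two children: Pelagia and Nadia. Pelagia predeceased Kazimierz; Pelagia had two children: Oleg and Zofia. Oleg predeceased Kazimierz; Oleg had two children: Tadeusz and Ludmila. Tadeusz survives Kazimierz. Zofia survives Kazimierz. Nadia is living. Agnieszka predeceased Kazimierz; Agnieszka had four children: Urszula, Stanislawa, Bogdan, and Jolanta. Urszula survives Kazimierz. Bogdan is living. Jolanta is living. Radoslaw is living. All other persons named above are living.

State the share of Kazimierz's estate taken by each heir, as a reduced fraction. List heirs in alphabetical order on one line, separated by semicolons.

There is no surviving spouse, so the entire estate passes to Kazimierz's descendants per stirpes.
The estate is divided into 4 equal shares of 1/4 among Franciszka, Danuta, Agnieszka, Radoslaw.
Franciszka is living and takes 1/4.
Danuta predeceased; the 1/4 allotted to Danuta's branch passes to Danuta's issue by representation.
The 1/4 is divided into 2 equal shares of 1/8 among Pelagia, Nadia.
Pelagia predeceased; the 1/8 allotted to Pelagia's branch passes to Pelagia's issue by representation.
The 1/8 is divided into 2 equal shares of 1/16 among Oleg, Zofia.
Oleg predeceased; the 1/16 allotted to Oleg's branch passes to Oleg's issue by representation.
The 1/16 is divided into 2 equal shares of 1/32 among Tadeusz, Ludmila.
Tadeusz is living and takes 1/32.
Ludmila is living and takes 1/32.
Zofia is living and takes 1/16.
Nadia is living and takes 1/8.
Agnieszka predeceased; the 1/4 allotted to Agnieszka's branch passes to Agnieszka's issue by representation.
The 1/4 is divided into 4 equal shares of 1/16 among Urszula, Stanislawa, Bogdan, Jolanta.
Urszula is living and takes 1/16.
Stanislawa is living and takes 1/16.
Bogdan is living and takes 1/16.
Jolanta is living and takes 1/16.
Radoslaw is living and takes 1/4.

Bogdan 1/16; Franciszka 1/4; Jolanta 1/16; Ludmila 1/32; Nadia 1/8; Radoslaw 1/4; Stanislawa 1/16; Tadeusz 1/32; Urszula 1/16; Zofia 1/16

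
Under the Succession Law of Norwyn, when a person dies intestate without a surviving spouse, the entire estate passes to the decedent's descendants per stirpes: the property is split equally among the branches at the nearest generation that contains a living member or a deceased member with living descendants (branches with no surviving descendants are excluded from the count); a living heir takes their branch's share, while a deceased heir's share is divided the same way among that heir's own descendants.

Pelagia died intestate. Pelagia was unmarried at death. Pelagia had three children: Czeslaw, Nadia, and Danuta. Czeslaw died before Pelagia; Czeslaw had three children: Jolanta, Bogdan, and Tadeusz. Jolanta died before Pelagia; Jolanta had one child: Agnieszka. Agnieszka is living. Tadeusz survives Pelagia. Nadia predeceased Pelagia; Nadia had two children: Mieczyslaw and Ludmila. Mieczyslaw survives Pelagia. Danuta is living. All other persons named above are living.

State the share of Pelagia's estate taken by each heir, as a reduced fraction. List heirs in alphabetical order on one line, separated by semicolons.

There is no surviving spouse, so the entire estate passes to Pelagia's descendants per stirpes.
The estate is divided into 3 equal shares of 1/3 among Czeslaw, Nadia, Danuta.
Czeslaw predeceased; the 1/3 allotted to Czeslaw's branch passes to Czeslaw's issue by representation.
The 1/3 is divided into 3 equal shares of 1/9 among Jolanta, Bogdan, Tadeusz.
Jolanta predeceased; the 1/9 allotted to Jolanta's branch passes to Jolanta's issue by representation.
Agnieszka is the sole taker at this level and receives the full 1/9.
Bogdan is living and takes 1/9.
Tadeusz is living and takes 1/9.
Nadia predeceased; the 1/3 allotted to Nadia's branch passes to Nadia's issue by representation.
The 1/3 is divided into 2 equal shares of 1/6 among Mieczyslaw, Ludmila.
Mieczyslaw is living and takes 1/6.
Ludmila is living and takes 1/6.
Danuta is living and takes 1/3.

Agnieszka 1/9; Bogdan 1/9; Danuta 1/3; Ludmila 1/6; Mieczyslaw 1/6; Tadeusz 1/9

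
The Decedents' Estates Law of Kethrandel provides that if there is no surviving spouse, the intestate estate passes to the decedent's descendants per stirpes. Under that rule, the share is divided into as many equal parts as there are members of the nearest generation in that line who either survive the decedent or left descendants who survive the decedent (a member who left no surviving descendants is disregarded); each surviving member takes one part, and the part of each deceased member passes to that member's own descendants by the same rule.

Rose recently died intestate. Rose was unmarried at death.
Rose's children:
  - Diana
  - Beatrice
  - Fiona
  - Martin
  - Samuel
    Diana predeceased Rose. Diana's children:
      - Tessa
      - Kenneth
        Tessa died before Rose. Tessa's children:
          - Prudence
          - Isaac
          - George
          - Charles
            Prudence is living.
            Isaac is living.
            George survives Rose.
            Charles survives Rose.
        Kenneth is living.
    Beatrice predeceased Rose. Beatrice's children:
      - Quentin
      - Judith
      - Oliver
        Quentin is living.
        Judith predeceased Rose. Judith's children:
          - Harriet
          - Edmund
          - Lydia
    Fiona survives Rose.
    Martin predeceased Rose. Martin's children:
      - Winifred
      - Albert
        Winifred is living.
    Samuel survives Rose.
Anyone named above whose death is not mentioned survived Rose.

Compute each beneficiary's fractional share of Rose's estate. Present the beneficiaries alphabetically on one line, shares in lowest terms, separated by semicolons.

There is no surviving spouse, so the entire estate passes to Rose's descendants per stirpes.
The estate is divided into 5 equal shares of 1/5 among Diana, Beatrice, Fiona, Martin, Samuel.
Diana predeceased; the 1/5 allotted to Diana's branch passes to Diana's issue by representation.
The 1/5 is divided into 2 equal shares of 1/10 among Tessa, Kenneth.
Tessa predeceased; the 1/10 allotted to Tessa's branch passes to Tessa's issue by representation.
The 1/10 is divided into 4 equal shares of 1/40 among Prudence, Isaac, George, Charles.
Prudence is living and takes 1/40.
Isaac is living and takes 1/40.
George is living and takes 1/40.
Charles is living and takes 1/40.
Kenneth is living and takes 1/10.
Beatrice predeceased; the 1/5 allotted to Beatrice's branch passes to Beatrice's issue by representation.
The 1/5 is divided into 3 equal shares of 1/15 among Quentin, Judith, Oliver.
Quentin is living and takes 1/15.
Judith predeceased; the 1/15 allotted to Judith's branch passes to Judith's issue by representation.
The 1/15 is divided into 3 equal shares of 1/45 among Harriet, Edmund, Lydia.
Harriet is living and takes 1/45.
Edmund is living and takes 1/45.
Lydia is living and takes 1/45.
Oliver is living and takes 1/15.
Fiona is living and takes 1/5.
Martin predeceased; the 1/5 allotted to Martin's branch passes to Martin's issue by representation.
The 1/5 is divided into 2 equal shares of 1/10 among Winifred, Albert.
Winifred is living and takes 1/10.
Albert is living and takes 1/10.
Samuel is living and takes 1/5.

Albert 1/10; Charles 1/40; Edmund 1/45; Fiona 1/5; George 1/40; Harriet 1/45; Isaac 1/40; Kenneth 1/10; Lydia 1/45; Oliver 1/15; Prudence 1/40; Quentin 1/15; Samuel 1/5; Winifred 1/10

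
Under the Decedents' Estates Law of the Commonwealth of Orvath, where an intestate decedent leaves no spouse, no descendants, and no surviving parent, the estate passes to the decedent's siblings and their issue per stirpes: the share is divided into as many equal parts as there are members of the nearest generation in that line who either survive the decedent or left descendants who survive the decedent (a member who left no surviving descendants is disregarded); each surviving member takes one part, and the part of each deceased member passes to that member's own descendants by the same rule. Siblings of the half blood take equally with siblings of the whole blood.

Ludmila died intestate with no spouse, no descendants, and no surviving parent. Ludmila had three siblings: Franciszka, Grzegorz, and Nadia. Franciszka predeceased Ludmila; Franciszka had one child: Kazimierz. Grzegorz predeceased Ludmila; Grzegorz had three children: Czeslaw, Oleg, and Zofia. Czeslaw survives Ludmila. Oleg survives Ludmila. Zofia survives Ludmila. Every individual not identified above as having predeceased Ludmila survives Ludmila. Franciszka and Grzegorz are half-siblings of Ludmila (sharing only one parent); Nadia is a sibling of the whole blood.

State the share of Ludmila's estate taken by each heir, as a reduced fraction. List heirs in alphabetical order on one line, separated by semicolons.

Czeslaw 1/9; Kazimierz 1/3; Nadia 1/3; Oleg 1/9; Zofia 1/9

No spouse, descendants, or parent survives, so the estate passes to Ludmila's siblings per stirpes.
Half-blood and whole-blood siblings take equally under the stated rule.
The estate is divided into 3 equal shares of 1/3 among Franciszka, Grzegorz, Nadia.
Franciszka predeceased; the 1/3 allotted to Franciszka's branch passes to Franciszka's issue by representation.
Kazimierz is the sole taker at this level and receives the full 1/3.
Grzegorz predeceased; the 1/3 allotted to Grzegorz's branch passes to Grzegorz's issue by representation.
The 1/3 is divided into 3 equal shares of 1/9 among Czeslaw, Oleg, Zofia.
Czeslaw is living and takes 1/9.
Oleg is living and takes 1/9.
Zofia is living and takes 1/9.
Nadia is living and takes 1/3.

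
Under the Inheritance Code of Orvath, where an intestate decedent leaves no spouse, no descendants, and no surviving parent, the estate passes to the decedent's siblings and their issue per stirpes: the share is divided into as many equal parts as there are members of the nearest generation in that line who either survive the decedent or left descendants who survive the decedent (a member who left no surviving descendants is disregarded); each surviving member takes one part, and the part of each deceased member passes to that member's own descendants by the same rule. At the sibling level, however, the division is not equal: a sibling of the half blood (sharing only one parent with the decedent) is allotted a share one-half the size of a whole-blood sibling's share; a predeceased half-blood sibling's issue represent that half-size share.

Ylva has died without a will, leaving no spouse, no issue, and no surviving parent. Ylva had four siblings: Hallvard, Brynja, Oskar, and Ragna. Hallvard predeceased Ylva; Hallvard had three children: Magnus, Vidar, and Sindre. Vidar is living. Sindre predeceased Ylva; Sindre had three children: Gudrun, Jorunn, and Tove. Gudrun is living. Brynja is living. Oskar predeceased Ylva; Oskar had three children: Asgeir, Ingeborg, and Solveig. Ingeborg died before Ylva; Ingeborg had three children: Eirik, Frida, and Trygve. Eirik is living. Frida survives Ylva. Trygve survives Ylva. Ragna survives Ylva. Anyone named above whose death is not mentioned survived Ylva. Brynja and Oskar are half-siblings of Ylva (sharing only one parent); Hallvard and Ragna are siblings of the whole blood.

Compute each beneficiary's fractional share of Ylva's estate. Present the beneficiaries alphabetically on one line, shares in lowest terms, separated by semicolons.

No spouse, descendants, or parent survives, so the estate passes to Ylva's siblings per stirpes.
Half-blood siblings count for one-half the weight of whole-blood siblings at the initial division.
Dividing 1 in proportion to weights (total weight 3): Hallvard (weight 1) → 1/3; Brynja (weight 1/2) → 1/6; Oskar (weight 1/2) → 1/6; Ragna (weight 1) → 1/3.
Hallvard predeceased; the 1/3 allotted to Hallvard's branch passes to Hallvard's issue by representation.
The 1/3 is divided into 3 equal shares of 1/9 among Magnus, Vidar, Sindre.
Magnus is living and takes 1/9.
Vidar is living and takes 1/9.
Sindre predeceased; the 1/9 allotted to Sindre's branch passes to Sindre's issue by representation.
The 1/9 is divided into 3 equal shares of 1/27 among Gudrun, Jorunn, Tove.
Gudrun is living and takes 1/27.
Jorunn is living and takes 1/27.
Tove is living and takes 1/27.
Brynja is living and takes 1/6.
Oskar predeceased; the 1/6 allotted to Oskar's branch passes to Oskar's issue by representation.
The 1/6 is divided into 3 equal shares of 1/18 among Asgeir, Ingeborg, Solveig.
Asgeir is living and takes 1/18.
Ingeborg predeceased; the 1/18 allotted to Ingeborg's branch passes to Ingeborg's issue by representation.
The 1/18 is divided into 3 equal shares of 1/54 among Eirik, Frida, Trygve.
Eirik is living and takes 1/54.
Frida is living and takes 1/54.
Trygve is living and takes 1/54.
Solveig is living and takes 1/18.
Ragna is living and takes 1/3.

Asgeir 1/18; Brynja 1/6; Eirik 1/54; Frida 1/54; Gudrun 1/27; Jorunn 1/27; Magnus 1/9; Ragna 1/3; Solveig 1/18; Tove 1/27; Trygve 1/54; Vidar 1/9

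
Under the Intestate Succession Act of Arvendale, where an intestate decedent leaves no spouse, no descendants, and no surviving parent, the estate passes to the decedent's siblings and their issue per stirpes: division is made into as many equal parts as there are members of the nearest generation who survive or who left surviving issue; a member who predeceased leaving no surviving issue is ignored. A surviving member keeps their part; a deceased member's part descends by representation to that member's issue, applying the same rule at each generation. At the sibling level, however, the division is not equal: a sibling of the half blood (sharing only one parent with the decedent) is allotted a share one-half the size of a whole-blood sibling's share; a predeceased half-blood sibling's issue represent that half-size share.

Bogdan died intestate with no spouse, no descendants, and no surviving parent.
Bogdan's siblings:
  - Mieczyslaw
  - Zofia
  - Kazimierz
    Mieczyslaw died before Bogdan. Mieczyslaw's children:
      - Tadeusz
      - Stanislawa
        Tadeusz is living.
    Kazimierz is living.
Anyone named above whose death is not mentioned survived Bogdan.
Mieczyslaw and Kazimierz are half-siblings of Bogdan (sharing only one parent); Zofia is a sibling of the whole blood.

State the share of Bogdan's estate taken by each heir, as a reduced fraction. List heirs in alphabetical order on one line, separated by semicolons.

Kazimierz 1/4; Stanislawa 1/8; Tadeusz 1/8; Zofia 1/2

No spouse, descendants, or parent survives, so the estate passes to Bogdan's siblings per stirpes.
Half-blood siblings count for one-half the weight of whole-blood siblings at the initial division.
Dividing 1 in proportion to weights (total weight 2): Mieczyslaw (weight 1/2) → 1/4; Zofia (weight 1) → 1/2; Kazimierz (weight 1/2) → 1/4.
Mieczyslaw predeceased; the 1/4 allotted to Mieczyslaw's branch passes to Mieczyslaw's issue by representation.
The 1/4 is divided into 2 equal shares of 1/8 among Tadeusz, Stanislawa.
Tadeusz is living and takes 1/8.
Stanislawa is living and takes 1/8.
Zofia is living and takes 1/2.
Kazimierz is living and takes 1/4.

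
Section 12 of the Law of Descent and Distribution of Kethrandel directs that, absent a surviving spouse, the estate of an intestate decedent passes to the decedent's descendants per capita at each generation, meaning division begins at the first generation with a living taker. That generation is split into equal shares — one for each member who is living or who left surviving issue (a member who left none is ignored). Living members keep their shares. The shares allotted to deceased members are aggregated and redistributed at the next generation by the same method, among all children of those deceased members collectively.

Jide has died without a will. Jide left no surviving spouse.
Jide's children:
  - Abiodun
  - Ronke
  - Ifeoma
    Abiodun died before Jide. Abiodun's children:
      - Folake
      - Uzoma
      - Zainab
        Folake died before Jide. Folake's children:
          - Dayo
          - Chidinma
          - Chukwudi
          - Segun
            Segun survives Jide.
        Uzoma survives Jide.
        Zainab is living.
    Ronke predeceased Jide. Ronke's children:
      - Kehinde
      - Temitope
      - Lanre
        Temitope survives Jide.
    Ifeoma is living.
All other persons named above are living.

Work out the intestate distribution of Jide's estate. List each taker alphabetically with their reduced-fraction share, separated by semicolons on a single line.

There is no surviving spouse, so the entire estate passes to Jide's descendants per capita at each generation.
At generation 1 (Abiodun, Ronke, Ifeoma) there are 3 shares of (1)/3 = 1/3 each.
Living: Ifeoma — each takes 1/3.
Deceased: Abiodun and Ronke. Their combined 2/3 is pooled and carried to generation 2.
At generation 2 (Folake, Uzoma, Zainab, Kehinde, Temitope, Lanre) there are 6 shares of (2/3)/6 = 1/9 each.
Living: Uzoma, Zainab, Kehinde, Temitope, and Lanre — each takes 1/9.
Deceased: Folake. That 1/9 share is carried to generation 3.
At generation 3 (Dayo, Chidinma, Chukwudi, Segun) there are 4 shares of (1/9)/4 = 1/36 each.
Living: Dayo, Chidinma, Chukwudi, and Segun — each takes 1/36.

Chidinma 1/36; Chukwudi 1/36; Dayo 1/36; Ifeoma 1/3; Kehinde 1/9; Lanre 1/9; Segun 1/36; Temitope 1/9; Uzoma 1/9; Zainab 1/9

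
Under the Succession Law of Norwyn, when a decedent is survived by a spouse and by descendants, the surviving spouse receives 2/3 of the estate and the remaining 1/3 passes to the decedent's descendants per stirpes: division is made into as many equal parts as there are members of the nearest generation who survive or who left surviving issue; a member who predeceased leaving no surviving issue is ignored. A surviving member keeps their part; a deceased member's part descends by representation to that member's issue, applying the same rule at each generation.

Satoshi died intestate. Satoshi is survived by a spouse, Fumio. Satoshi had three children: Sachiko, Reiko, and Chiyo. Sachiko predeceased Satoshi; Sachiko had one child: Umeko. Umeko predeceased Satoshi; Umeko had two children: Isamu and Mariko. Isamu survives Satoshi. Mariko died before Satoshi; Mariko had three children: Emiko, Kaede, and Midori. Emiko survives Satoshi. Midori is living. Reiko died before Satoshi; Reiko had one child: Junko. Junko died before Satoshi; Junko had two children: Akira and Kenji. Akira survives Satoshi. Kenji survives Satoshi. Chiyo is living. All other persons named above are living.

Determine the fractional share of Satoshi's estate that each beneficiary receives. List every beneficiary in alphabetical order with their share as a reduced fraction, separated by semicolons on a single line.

Akira 1/18; Chiyo 1/9; Emiko 1/54; Fumio 2/3; Isamu 1/18; Kaede 1/54; Kenji 1/18; Midori 1/54

Fumio, as surviving spouse, takes 2/3.
The remaining 1/3 passes to Satoshi's descendants per stirpes.
The 1/3 is divided into 3 equal shares of 1/9 among Sachiko, Reiko, Chiyo.
Sachiko predeceased; the 1/9 allotted to Sachiko's branch passes to Sachiko's issue by representation.
Umeko's line is the sole branch at this level, so the full 1/9 passes to Umeko's issue by representation.
The 1/9 is divided into 2 equal shares of 1/18 among Isamu, Mariko.
Isamu is living and takes 1/18.
Mariko predeceased; the 1/18 allotted to Mariko's branch passes to Mariko's issue by representation.
The 1/18 is divided into 3 equal shares of 1/54 among Emiko, Kaede, Midori.
Emiko is living and takes 1/54.
Kaede is living and takes 1/54.
Midori is living and takes 1/54.
Reiko predeceased; the 1/9 allotted to Reiko's branch passes to Reiko's issue by representation.
Junko's line is the sole branch at this level, so the full 1/9 passes to Junko's issue by representation.
The 1/9 is divided into 2 equal shares of 1/18 among Akira, Kenji.
Akira is living and takes 1/18.
Kenji is living and takes 1/18.
Chiyo is living and takes 1/9.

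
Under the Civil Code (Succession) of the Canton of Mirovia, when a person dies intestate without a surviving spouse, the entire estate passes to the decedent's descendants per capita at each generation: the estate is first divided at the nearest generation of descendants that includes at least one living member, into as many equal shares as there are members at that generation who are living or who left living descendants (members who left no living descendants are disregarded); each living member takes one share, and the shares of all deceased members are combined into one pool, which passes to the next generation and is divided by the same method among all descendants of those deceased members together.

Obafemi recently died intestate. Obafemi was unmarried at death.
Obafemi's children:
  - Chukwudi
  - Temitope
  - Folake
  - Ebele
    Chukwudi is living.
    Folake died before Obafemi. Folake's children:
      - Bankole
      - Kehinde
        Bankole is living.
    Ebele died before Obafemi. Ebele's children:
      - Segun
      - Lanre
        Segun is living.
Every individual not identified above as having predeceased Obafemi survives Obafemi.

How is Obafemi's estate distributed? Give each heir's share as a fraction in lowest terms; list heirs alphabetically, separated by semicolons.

There is no surviving spouse, so the entire estate passes to Obafemi's descendants per capita at each generation.
At generation 1 (Chukwudi, Temitope, Folake, Ebele) there are 4 shares of (1)/4 = 1/4 each.
Living: Chukwudi and Temitope — each takes 1/4.
Deceased: Folake and Ebele. Their combined 1/2 is pooled and carried to generation 2.
At generation 2 (Bankole, Kehinde, Segun, Lanre) there are 4 shares of (1/2)/4 = 1/8 each.
Living: Bankole, Kehinde, Segun, and Lanre — each takes 1/8.

Bankole 1/8; Chukwudi 1/4; Kehinde 1/8; Lanre 1/8; Segun 1/8; Temitope 1/4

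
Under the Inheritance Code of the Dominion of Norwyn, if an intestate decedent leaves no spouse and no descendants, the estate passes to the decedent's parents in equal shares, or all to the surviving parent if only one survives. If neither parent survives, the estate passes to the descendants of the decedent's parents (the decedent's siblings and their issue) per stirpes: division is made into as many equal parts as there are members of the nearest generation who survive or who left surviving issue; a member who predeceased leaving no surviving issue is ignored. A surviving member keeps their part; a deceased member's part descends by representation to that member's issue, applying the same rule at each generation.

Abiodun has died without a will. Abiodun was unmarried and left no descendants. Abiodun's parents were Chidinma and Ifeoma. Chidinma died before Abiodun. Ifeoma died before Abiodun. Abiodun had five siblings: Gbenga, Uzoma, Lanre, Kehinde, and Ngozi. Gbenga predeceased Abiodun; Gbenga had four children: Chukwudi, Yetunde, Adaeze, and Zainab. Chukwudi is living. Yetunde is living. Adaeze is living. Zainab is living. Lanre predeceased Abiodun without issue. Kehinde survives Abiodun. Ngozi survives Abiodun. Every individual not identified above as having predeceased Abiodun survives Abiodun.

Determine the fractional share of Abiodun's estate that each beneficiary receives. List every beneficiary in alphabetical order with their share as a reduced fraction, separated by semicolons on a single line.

Adaeze 1/16; Chukwudi 1/16; Kehinde 1/4; Ngozi 1/4; Uzoma 1/4; Yetunde 1/16; Zainab 1/16

Neither parent survives and there are no descendants, so the estate passes to Abiodun's siblings and their issue per stirpes.
Lanre left no surviving issue, so that branch lapses and is disregarded.
The estate is divided into 4 equal shares of 1/4 among Gbenga, Uzoma, Kehinde, Ngozi.
Gbenga predeceased; the 1/4 allotted to Gbenga's branch passes to Gbenga's issue by representation.
The 1/4 is divided into 4 equal shares of 1/16 among Chukwudi, Yetunde, Adaeze, Zainab.
Chukwudi is living and takes 1/16.
Yetunde is living and takes 1/16.
Adaeze is living and takes 1/16.
Zainab is living and takes 1/16.
Uzoma is living and takes 1/4.
Kehinde is living and takes 1/4.
Ngozi is living and takes 1/4.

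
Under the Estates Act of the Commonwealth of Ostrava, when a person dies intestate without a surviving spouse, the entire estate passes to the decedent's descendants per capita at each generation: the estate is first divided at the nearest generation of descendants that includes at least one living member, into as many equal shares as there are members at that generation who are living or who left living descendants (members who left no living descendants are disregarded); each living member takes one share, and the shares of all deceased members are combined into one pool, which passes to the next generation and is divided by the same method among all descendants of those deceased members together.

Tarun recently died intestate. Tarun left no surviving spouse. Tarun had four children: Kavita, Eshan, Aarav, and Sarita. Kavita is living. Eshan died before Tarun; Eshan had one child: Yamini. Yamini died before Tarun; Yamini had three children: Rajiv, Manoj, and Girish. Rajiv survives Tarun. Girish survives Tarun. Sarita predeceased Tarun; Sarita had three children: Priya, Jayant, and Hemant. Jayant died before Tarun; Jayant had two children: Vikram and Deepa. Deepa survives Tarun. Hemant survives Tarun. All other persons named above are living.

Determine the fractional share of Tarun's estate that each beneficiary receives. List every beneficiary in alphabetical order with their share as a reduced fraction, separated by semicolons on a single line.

Aarav 1/4; Deepa 1/20; Girish 1/20; Hemant 1/8; Kavita 1/4; Manoj 1/20; Priya 1/8; Rajiv 1/20; Vikram 1/20

There is no surviving spouse, so the entire estate passes to Tarun's descendants per capita at each generation.
At generation 1 (Kavita, Eshan, Aarav, Sarita) there are 4 shares of (1)/4 = 1/4 each.
Living: Kavita and Aarav — each takes 1/4.
Deceased: Eshan and Sarita. Their combined 1/2 is pooled and carried to generation 2.
At generation 2 (Yamini, Priya, Jayant, Hemant) there are 4 shares of (1/2)/4 = 1/8 each.
Living: Priya and Hemant — each takes 1/8.
Deceased: Yamini and Jayant. Their combined 1/4 is pooled and carried to generation 3.
At generation 3 (Rajiv, Manoj, Girish, Vikram, Deepa) there are 5 shares of (1/4)/5 = 1/20 each.
Living: Rajiv, Manoj, Girish, Vikram, and Deepa — each takes 1/20.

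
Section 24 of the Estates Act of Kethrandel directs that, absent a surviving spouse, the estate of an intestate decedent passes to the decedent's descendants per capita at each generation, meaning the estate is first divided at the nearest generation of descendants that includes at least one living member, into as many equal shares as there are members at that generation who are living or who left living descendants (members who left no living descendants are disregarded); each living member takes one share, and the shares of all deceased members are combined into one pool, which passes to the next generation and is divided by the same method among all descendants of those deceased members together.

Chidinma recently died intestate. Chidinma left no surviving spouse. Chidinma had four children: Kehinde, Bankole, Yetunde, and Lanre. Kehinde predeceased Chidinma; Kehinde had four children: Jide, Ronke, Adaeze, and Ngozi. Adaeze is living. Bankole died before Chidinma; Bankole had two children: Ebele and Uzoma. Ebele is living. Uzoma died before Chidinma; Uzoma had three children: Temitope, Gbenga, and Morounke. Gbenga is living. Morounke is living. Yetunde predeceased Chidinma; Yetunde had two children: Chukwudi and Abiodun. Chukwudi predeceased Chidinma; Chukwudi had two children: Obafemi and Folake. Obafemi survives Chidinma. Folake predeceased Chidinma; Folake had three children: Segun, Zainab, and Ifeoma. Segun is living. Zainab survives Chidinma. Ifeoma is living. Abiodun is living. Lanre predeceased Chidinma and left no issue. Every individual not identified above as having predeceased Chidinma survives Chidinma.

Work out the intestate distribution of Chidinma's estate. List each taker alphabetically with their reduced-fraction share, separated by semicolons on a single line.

There is no surviving spouse, so the entire estate passes to Chidinma's descendants per capita at each generation.
No one at generation 1 (Kehinde, Bankole, Yetunde) is living; moving to the next generation.
At generation 2 (Jide, Ronke, Adaeze, Ngozi, Ebele, Uzoma, Chukwudi, Abiodun) there are 8 shares of (1)/8 = 1/8 each.
Living: Jide, Ronke, Adaeze, Ngozi, Ebele, and Abiodun — each takes 1/8.
Deceased: Uzoma and Chukwudi. Their combined 1/4 is pooled and carried to generation 3.
At generation 3 (Temitope, Gbenga, Morounke, Obafemi, Folake) there are 5 shares of (1/4)/5 = 1/20 each.
Living: Temitope, Gbenga, Morounke, and Obafemi — each takes 1/20.
Deceased: Folake. That 1/20 share is carried to generation 4.
At generation 4 (Segun, Zainab, Ifeoma) there are 3 shares of (1/20)/3 = 1/60 each.
Living: Segun, Zainab, and Ifeoma — each takes 1/60.

Abiodun 1/8; Adaeze 1/8; Ebele 1/8; Gbenga 1/20; Ifeoma 1/60; Jide 1/8; Morounke 1/20; Ngozi 1/8; Obafemi 1/20; Ronke 1/8; Segun 1/60; Temitope 1/20; Zainab 1/60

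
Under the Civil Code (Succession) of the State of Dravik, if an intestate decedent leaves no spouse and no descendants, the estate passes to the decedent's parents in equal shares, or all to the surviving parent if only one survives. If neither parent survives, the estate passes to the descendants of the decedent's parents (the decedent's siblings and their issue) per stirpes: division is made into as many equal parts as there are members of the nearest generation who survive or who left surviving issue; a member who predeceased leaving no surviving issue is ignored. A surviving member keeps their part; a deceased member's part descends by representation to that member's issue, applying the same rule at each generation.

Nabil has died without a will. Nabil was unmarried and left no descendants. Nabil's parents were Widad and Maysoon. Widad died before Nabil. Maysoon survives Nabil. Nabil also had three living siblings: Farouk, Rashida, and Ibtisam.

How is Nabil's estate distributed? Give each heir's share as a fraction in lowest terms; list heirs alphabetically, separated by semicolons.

Maysoon 1

Only one parent, Maysoon, survives, so Maysoon takes the entire estate. The siblings take nothing because a surviving parent has priority.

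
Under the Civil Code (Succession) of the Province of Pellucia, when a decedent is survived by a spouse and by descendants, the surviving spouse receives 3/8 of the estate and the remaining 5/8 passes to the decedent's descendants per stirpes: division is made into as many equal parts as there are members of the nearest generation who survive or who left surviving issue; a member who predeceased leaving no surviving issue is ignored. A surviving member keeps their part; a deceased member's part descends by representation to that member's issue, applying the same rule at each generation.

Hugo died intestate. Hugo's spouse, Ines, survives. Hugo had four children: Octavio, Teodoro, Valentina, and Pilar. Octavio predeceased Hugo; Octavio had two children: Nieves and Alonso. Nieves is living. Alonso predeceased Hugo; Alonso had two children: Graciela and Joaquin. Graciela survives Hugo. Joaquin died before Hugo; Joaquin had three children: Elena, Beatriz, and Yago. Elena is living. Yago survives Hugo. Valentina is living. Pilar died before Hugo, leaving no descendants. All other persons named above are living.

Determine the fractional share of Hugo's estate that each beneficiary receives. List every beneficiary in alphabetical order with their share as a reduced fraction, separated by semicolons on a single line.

Ines, as surviving spouse, takes 3/8.
The remaining 5/8 passes to Hugo's descendants per stirpes.
Pilar left no surviving issue, so that branch lapses and is disregarded.
The 5/8 is divided into 3 equal shares of 5/24 among Octavio, Teodoro, Valentina.
Octavio predeceased; the 5/24 allotted to Octavio's branch passes to Octavio's issue by representation.
The 5/24 is divided into 2 equal shares of 5/48 among Nieves, Alonso.
Nieves is living and takes 5/48.
Alonso predeceased; the 5/48 allotted to Alonso's branch passes to Alonso's issue by representation.
The 5/48 is divided into 2 equal shares of 5/96 among Graciela, Joaquin.
Graciela is living and takes 5/96.
Joaquin predeceased; the 5/96 allotted to Joaquin's branch passes to Joaquin's issue by representation.
The 5/96 is divided into 3 equal shares of 5/288 among Elena, Beatriz, Yago.
Elena is living and takes 5/288.
Beatriz is living and takes 5/288.
Yago is living and takes 5/288.
Teodoro is living and takes 5/24.
Valentina is living and takes 5/24.

Beatriz 5/288; Elena 5/288; Graciela 5/96; Ines 3/8; Nieves 5/48; Teodoro 5/24; Valentina 5/24; Yago 5/288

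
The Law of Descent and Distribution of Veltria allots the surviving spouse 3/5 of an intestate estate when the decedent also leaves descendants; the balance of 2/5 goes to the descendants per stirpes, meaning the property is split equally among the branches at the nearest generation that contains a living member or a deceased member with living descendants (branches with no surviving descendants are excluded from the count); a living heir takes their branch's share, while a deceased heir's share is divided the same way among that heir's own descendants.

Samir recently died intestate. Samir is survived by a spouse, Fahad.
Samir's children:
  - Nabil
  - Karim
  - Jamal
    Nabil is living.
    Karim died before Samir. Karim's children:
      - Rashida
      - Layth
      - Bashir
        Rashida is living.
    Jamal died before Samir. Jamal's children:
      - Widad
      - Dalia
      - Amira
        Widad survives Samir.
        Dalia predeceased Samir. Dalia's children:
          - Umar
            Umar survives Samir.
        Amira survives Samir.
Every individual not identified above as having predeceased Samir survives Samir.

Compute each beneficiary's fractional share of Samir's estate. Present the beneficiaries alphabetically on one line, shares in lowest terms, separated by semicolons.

Fahad, as surviving spouse, takes 3/5.
The remaining 2/5 passes to Samir's descendants per stirpes.
The 2/5 is divided into 3 equal shares of 2/15 among Nabil, Karim, Jamal.
Nabil is living and takes 2/15.
Karim predeceased; the 2/15 allotted to Karim's branch passes to Karim's issue by representation.
The 2/15 is divided into 3 equal shares of 2/45 among Rashida, Layth, Bashir.
Rashida is living and takes 2/45.
Layth is living and takes 2/45.
Bashir is living and takes 2/45.
Jamal predeceased; the 2/15 allotted to Jamal's branch passes to Jamal's issue by representation.
The 2/15 is divided into 3 equal shares of 2/45 among Widad, Dalia, Amira.
Widad is living and takes 2/45.
Dalia predeceased; the 2/45 allotted to Dalia's branch passes to Dalia's issue by representation.
Umar is the sole taker at this level and receives the full 2/45.
Amira is living and takes 2/45.

Amira 2/45; Bashir 2/45; Fahad 3/5; Layth 2/45; Nabil 2/15; Rashida 2/45; Umar 2/45; Widad 2/45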